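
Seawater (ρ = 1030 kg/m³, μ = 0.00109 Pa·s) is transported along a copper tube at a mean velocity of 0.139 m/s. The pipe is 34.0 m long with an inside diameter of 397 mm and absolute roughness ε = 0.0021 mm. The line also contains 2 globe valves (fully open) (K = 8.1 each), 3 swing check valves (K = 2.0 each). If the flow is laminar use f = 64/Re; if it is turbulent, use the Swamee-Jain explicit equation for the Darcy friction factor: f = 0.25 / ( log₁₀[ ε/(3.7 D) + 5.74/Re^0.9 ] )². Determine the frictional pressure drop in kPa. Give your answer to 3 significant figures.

ΔP ≈ 0.238 kPa

Reynolds number Re = ρVD/μ = 1030 · 0.139 · 0.397 / 0.00109 = 5.215e+04.
Re > 4000 → turbulent. Relative roughness ε/D = 2.1e-06/0.397 = 5.29e-06. Swamee-Jain: f = 0.25/(log₁₀[5.29e-06/3.7 + 5.74/5.215e+04^0.9])² = 0.25/(log₁₀[1.43e-06 + 0.000326])² = 0.25/(-3.485)² = 0.02059.
Total minor-loss coefficient ΣK = 2·8.1 + 3·2 = 22.2.
ΔP = [f·L/D + ΣK]·(ρV²/2) = [0.02059·34/0.397 + 22.2]·(1030·0.139²/2) = [1.763 + 22.2]·9.95 = 238.4 Pa.
ΔP = 238.4 Pa = 0.238 kPa.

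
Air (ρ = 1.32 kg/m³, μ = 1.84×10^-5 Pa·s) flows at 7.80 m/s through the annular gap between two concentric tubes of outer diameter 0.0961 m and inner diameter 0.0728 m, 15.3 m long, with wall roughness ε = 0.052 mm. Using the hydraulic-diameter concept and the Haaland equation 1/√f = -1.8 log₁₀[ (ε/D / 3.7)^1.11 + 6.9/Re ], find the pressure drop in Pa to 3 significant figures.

ΔP ≈ 847 Pa

Hydraulic diameter D_h = 4A/P = D_o - D_i = 0.0961 - 0.0728 = 0.0233 m.
Re = ρVD_h/μ = 1.32·7.8·0.0233/1.84e-05 = 1.304e+04.
ε/D_h = 5.2e-05/0.0233 = 0.00223; Haaland gives 1/√f = -1.8 log₁₀[0.000267+0.000529] = 5.578, so f = 0.03214.
ΔP = f(L/D_h)(ρV²/2) = 0.03214·15.3/0.0233·40.15 = 847.4 Pa.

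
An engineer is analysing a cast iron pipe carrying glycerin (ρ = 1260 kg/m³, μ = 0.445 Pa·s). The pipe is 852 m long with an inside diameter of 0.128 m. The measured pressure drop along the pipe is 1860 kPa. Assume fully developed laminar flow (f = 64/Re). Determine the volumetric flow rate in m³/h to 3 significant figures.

For laminar flow, f = 64/Re with Re = ρVD/μ, so Darcy-Weisbach reduces to ΔP = 32μLV/D². Solving for V: V = ΔP·D²/(32μL) = 1.86e+06·(0.128)²/(32·0.445·852) = 2.512 m/s.
Check: Re = ρVD/μ = 1260·2.512·0.128/0.445 = 910.3 < 2300, so the laminar assumption holds.
Q = V·A = 2.512·(π/4·0.128²) = 0.03232 m³/s = 116 m³/h.

Q ≈ 116 m³/h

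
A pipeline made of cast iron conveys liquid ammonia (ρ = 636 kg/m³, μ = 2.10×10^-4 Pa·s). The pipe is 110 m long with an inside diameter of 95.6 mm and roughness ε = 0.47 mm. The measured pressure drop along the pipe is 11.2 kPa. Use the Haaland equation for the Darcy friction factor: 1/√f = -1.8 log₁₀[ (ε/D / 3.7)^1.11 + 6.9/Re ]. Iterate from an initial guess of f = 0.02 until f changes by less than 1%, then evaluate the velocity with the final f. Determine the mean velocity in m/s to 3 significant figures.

V ≈ 1.00 m/s

Rearranging Darcy-Weisbach: V = √(2·ΔP·D/(f·L·ρ)). With ε/D = 0.00047/0.0956 = 0.00492, iterate starting from f = 0.02:
  f = 0.02 → V = √(2·1.12e+04·0.0956/(0.02·110·636)) = 1.237 m/s; Re = ρVD/μ = 3.582e+05; f → 0.03052
  f = 0.03052 → V = 1.001 m/s; Re = 2.9e+05; f → 0.03058
Converged (Δf/f < 1%). With the final f = 0.03058: V = √(2·1.12e+04·0.0956/(0.03058·110·636)) = 1.001 m/s.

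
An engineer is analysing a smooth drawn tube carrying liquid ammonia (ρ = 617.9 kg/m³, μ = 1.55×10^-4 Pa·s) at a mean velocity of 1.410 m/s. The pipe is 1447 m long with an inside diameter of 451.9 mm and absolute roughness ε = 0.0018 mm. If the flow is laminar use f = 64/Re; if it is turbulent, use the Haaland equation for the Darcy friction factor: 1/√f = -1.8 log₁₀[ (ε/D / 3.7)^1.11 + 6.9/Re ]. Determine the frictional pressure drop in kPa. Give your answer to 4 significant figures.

Reynolds number Re = ρVD/μ = 617.9 · 1.41 · 0.4519 / 0.000155 = 2.54e+06.
Re > 4000 → turbulent. Relative roughness ε/D = 1.8e-06/0.4519 = 3.98e-06. Haaland: 1/√f = -1.8 log₁₀[(3.98e-06/3.7)^1.11 + 6.9/2.54e+06] = -1.8 log₁₀[2.37e-07 + 2.72e-06] = 9.953, so f = 0.01009.
Darcy-Weisbach: ΔP = f(L/D)(ρV²/2) = 0.01009·(1447/0.4519)·(617.9·1.41²/2) = 0.01009·3202·614.2 = 1.985e+04 Pa.
ΔP = 1.985e+04 Pa = 19.85 kPa.

ΔP ≈ 19.85 kPa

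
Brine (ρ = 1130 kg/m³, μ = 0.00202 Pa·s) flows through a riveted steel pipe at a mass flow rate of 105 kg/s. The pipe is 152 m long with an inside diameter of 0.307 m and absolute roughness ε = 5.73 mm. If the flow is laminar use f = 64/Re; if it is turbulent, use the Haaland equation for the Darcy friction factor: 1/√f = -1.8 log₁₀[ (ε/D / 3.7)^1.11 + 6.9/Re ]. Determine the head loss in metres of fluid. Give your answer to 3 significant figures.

h_f ≈ 1.89 m

A = πD²/4 = π(0.307)²/4 = 0.07402 m²; mean velocity V = ṁ/(ρA) = 105/(1130 · 0.07402) = 1.255 m/s.
Reynolds number Re = ρVD/μ = 1130 · 1.255 · 0.307 / 0.00202 = 2.156e+05.
Re > 4000 → turbulent. Relative roughness ε/D = 0.00573/0.307 = 0.0187. Haaland: 1/√f = -1.8 log₁₀[(0.0187/3.7)^1.11 + 6.9/2.156e+05] = -1.8 log₁₀[0.00282 + 3.2e-05] = 4.581, so f = 0.04765.
Darcy-Weisbach: ΔP = f(L/D)(ρV²/2) = 0.04765·(152/0.307)·(1130·1.255²/2) = 0.04765·495.1·890.3 = 2.101e+04 Pa.
Head loss h_f = ΔP/(ρg) = 2.101e+04/(1130·9.81) = 1.89 m.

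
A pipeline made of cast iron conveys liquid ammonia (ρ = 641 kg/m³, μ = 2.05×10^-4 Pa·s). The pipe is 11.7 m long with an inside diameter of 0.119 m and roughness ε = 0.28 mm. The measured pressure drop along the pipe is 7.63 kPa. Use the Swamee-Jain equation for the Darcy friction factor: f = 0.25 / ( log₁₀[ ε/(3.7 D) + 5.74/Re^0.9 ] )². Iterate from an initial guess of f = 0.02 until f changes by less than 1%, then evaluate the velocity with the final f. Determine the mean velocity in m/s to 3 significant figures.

V ≈ 3.13 m/s

Rearranging Darcy-Weisbach: V = √(2·ΔP·D/(f·L·ρ)). With ε/D = 0.00028/0.119 = 0.00235, iterate starting from f = 0.02:
  f = 0.02 → V = √(2·7630·0.119/(0.02·11.7·641)) = 3.479 m/s; Re = ρVD/μ = 1.295e+06; f → 0.02465
  f = 0.02465 → V = 3.134 m/s; Re = 1.166e+06; f → 0.02467
Converged (Δf/f < 1%). With the final f = 0.02467: V = √(2·7630·0.119/(0.02467·11.7·641)) = 3.133 m/s.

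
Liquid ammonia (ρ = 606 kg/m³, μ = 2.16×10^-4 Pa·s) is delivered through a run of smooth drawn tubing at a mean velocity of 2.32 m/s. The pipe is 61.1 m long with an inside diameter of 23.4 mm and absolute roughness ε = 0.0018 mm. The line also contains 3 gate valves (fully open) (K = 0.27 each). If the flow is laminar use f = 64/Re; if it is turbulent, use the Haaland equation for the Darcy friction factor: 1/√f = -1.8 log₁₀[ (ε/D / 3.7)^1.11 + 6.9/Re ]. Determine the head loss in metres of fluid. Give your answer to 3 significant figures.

h_f ≈ 12.3 m

Reynolds number Re = ρVD/μ = 606 · 2.32 · 0.0234 / 0.000216 = 1.523e+05.
Re > 4000 → turbulent. Relative roughness ε/D = 1.8e-06/0.0234 = 7.69e-05. Haaland: 1/√f = -1.8 log₁₀[(7.69e-05/3.7)^1.11 + 6.9/1.523e+05] = -1.8 log₁₀[6.35e-06 + 4.53e-05] = 7.716, so f = 0.01679.
Total minor-loss coefficient ΣK = 3·0.27 = 0.81.
ΔP = [f·L/D + ΣK]·(ρV²/2) = [0.01679·61.1/0.0234 + 0.81]·(606·2.32²/2) = [43.85 + 0.81]·1631 = 7.284e+04 Pa.
Head loss h_f = ΔP/(ρg) = 7.284e+04/(606·9.81) = 12.3 m.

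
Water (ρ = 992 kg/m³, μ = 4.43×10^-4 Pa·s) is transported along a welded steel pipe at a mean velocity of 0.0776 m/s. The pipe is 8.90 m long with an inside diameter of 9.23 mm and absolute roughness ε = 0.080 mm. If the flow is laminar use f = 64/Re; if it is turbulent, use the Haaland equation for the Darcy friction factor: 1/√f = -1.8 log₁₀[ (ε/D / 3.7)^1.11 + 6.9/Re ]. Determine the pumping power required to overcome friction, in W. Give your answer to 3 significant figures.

Reynolds number Re = ρVD/μ = 992 · 0.0776 · 0.00923 / 0.000443 = 1604.
Re < 2300 → laminar flow, so f = 64/Re = 64/1604 = 0.0399 (the turbulent correlation is not needed).
Darcy-Weisbach: ΔP = f(L/D)(ρV²/2) = 0.0399·(8.9/0.00923)·(992·0.0776²/2) = 0.0399·964.2·2.987 = 114.9 Pa.
Q = V·A = 0.0776·6.691e-05 = 5.192e-06 m³/s.
Pumping power P = QΔP = 5.192e-06·114.9 = 5.967×10^-4 W = 5.97×10^-4 W.

P ≈ 5.97×10^-4 W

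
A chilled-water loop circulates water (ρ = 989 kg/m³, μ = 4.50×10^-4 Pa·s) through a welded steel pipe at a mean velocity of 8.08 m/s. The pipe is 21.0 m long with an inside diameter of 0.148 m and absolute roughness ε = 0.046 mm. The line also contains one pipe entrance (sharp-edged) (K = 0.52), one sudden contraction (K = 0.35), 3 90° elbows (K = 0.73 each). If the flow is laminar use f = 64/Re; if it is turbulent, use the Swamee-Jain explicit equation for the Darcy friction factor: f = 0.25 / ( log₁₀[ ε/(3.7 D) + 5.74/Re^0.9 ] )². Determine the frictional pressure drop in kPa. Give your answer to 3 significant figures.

ΔP ≈ 169 kPa

Reynolds number Re = ρVD/μ = 989 · 8.08 · 0.148 / 0.00045 = 2.628e+06.
Re > 4000 → turbulent. Relative roughness ε/D = 4.6e-05/0.148 = 0.000311. Swamee-Jain: f = 0.25/(log₁₀[0.000311/3.7 + 5.74/2.628e+06^0.9])² = 0.25/(log₁₀[8.4e-05 + 9.58e-06])² = 0.25/(-4.029)² = 0.0154.
Total minor-loss coefficient ΣK = 1·0.52 + 1·0.35 + 3·0.73 = 3.06.
ΔP = [f·L/D + ΣK]·(ρV²/2) = [0.0154·21/0.148 + 3.06]·(989·8.08²/2) = [2.185 + 3.06]·3.228e+04 = 1.693e+05 Pa.
ΔP = 1.693e+05 Pa = 169 kPa.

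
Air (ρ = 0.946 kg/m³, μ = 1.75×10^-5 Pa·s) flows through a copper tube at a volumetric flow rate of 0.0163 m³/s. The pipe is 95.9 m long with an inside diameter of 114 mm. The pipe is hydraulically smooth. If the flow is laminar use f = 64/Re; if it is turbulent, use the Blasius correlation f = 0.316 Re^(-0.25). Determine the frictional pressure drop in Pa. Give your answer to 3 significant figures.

ΔP ≈ 32.2 Pa

Cross-sectional area A = πD²/4 = π(0.114)²/4 = 0.01021 m²; mean velocity V = Q/A = 0.0163/0.01021 = 1.597 m/s.
Reynolds number Re = ρVD/μ = 0.946 · 1.597 · 0.114 / 1.75e-05 = 9841.
Re > 4000 → turbulent. Smooth-pipe (Blasius): f = 0.316 Re^(-0.25) = 0.316/(9841)^0.25 = 0.03173.
Darcy-Weisbach: ΔP = f(L/D)(ρV²/2) = 0.03173·(95.9/0.114)·(0.946·1.597²/2) = 0.03173·841.2·1.206 = 32.19 Pa.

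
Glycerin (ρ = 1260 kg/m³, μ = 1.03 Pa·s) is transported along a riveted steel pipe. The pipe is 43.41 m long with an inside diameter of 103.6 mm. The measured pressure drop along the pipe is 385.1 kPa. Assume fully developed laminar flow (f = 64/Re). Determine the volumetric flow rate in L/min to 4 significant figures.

For laminar flow, f = 64/Re with Re = ρVD/μ, so Darcy-Weisbach reduces to ΔP = 32μLV/D². Solving for V: V = ΔP·D²/(32μL) = 3.851e+05·(0.1036)²/(32·1.03·43.41) = 2.889 m/s.
Check: Re = ρVD/μ = 1260·2.889·0.1036/1.03 = 366.1 < 2300, so the laminar assumption holds.
Q = V·A = 2.889·(π/4·0.1036²) = 0.02435 m³/s = 1461 L/min.

Q ≈ 1461 L/min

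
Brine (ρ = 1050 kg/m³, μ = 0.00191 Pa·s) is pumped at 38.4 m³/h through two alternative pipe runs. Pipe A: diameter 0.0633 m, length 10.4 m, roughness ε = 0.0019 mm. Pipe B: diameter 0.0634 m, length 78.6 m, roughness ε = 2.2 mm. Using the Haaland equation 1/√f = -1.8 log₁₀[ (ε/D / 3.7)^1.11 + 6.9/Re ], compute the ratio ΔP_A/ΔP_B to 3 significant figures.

Pipe A: V = Q/A = 0.01067/0.003147 = 3.389 m/s; Re = 1.179e+05; ε/D = 3e-05; Haaland → f = 0.01736; ΔP_A = f(L/D)(ρV²/2) = 1.72e+04 Pa.
Pipe B: V = Q/A = 0.01067/0.003157 = 3.379 m/s; Re = 1.178e+05; ε/D = 0.0347; Haaland → f = 0.06116; ΔP_B = f(L/D)(ρV²/2) = 4.544e+05 Pa.
ΔP_A/ΔP_B = 1.72e+04/4.544e+05 = 0.0379.

ΔP_A/ΔP_B ≈ 0.0379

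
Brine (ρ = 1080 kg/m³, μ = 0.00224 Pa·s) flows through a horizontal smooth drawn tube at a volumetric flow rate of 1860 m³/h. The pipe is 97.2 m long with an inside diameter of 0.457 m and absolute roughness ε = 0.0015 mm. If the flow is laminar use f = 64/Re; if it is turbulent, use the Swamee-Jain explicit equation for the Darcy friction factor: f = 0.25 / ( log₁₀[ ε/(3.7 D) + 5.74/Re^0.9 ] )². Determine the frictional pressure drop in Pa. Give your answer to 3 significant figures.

ΔP ≈ 14200 Pa

Q = 1860 m³/h = 1860/3600 = 0.5167 m³/s.
Cross-sectional area A = πD²/4 = π(0.457)²/4 = 0.164 m²; mean velocity V = Q/A = 0.5167/0.164 = 3.15 m/s.
Reynolds number Re = ρVD/μ = 1080 · 3.15 · 0.457 / 0.00224 = 6.94e+05.
Re > 4000 → turbulent. Relative roughness ε/D = 1.5e-06/0.457 = 3.28e-06. Swamee-Jain: f = 0.25/(log₁₀[3.28e-06/3.7 + 5.74/6.94e+05^0.9])² = 0.25/(log₁₀[8.87e-07 + 3.17e-05])² = 0.25/(-4.486)² = 0.01242.
Darcy-Weisbach: ΔP = f(L/D)(ρV²/2) = 0.01242·(97.2/0.457)·(1080·3.15²/2) = 0.01242·212.7·5358 = 1.415e+04 Pa.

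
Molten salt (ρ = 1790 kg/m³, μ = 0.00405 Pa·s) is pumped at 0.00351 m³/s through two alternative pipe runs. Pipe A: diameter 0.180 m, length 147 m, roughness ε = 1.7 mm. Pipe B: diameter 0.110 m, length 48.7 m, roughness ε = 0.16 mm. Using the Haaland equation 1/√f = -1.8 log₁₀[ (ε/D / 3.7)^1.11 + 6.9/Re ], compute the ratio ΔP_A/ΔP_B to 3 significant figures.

Pipe A: V = Q/A = 0.00351/0.02545 = 0.1379 m/s; Re = 1.097e+04; ε/D = 0.00944; Haaland → f = 0.04204; ΔP_A = f(L/D)(ρV²/2) = 584.7 Pa.
Pipe B: V = Q/A = 0.00351/0.009503 = 0.3693 m/s; Re = 1.796e+04; ε/D = 0.00145; Haaland → f = 0.02905; ΔP_B = f(L/D)(ρV²/2) = 1570 Pa.
ΔP_A/ΔP_B = 584.7/1570 = 0.372.

ΔP_A/ΔP_B ≈ 0.372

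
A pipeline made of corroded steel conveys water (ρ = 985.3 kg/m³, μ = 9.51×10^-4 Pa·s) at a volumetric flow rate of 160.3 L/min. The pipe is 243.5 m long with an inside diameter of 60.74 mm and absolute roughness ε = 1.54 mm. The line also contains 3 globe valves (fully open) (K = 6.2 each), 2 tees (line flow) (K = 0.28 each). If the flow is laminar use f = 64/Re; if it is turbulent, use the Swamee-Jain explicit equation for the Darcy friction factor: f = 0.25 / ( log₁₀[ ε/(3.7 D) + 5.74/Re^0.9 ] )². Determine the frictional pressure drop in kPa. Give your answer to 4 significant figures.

Q = 160.3 L/min = 160.3/60000 = 0.002672 m³/s.
Cross-sectional area A = πD²/4 = π(0.06074)²/4 = 0.002898 m²; mean velocity V = Q/A = 0.002672/0.002898 = 0.922 m/s.
Reynolds number Re = ρVD/μ = 985.3 · 0.922 · 0.06074 / 0.000951 = 5.802e+04.
Re > 4000 → turbulent. Relative roughness ε/D = 0.00154/0.06074 = 0.0254. Swamee-Jain: f = 0.25/(log₁₀[0.0254/3.7 + 5.74/5.802e+04^0.9])² = 0.25/(log₁₀[0.00685 + 0.000296])² = 0.25/(-2.146)² = 0.0543.
Total minor-loss coefficient ΣK = 3·6.2 + 2·0.28 = 19.2.
ΔP = [f·L/D + ΣK]·(ρV²/2) = [0.0543·243.5/0.06074 + 19.2]·(985.3·0.922²/2) = [217.7 + 19.2]·418.8 = 9.919e+04 Pa.
ΔP = 9.919e+04 Pa = 99.19 kPa.

ΔP ≈ 99.19 kPa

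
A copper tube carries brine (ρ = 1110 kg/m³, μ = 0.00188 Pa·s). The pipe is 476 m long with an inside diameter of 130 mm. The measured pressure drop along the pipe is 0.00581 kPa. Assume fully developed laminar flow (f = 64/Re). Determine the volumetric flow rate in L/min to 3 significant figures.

Q ≈ 2.73 L/min

For laminar flow, f = 64/Re with Re = ρVD/μ, so Darcy-Weisbach reduces to ΔP = 32μLV/D². Solving for V: V = ΔP·D²/(32μL) = 5.81·(0.13)²/(32·0.00188·476) = 0.003429 m/s.
Check: Re = ρVD/μ = 1110·0.003429·0.13/0.00188 = 263.2 < 2300, so the laminar assumption holds.
Q = V·A = 0.003429·(π/4·0.13²) = 4.551e-05 m³/s = 2.73 L/min.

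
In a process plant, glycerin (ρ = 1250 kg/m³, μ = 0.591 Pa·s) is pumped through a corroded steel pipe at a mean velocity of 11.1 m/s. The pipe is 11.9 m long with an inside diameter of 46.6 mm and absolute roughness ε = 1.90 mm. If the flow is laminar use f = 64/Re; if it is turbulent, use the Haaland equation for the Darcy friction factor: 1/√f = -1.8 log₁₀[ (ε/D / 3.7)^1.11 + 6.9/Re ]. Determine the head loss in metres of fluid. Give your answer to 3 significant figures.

Reynolds number Re = ρVD/μ = 1250 · 11.1 · 0.0466 / 0.591 = 1094.
Re < 2300 → laminar flow, so f = 64/Re = 64/1094 = 0.0585 (the turbulent correlation is not needed).
Darcy-Weisbach: ΔP = f(L/D)(ρV²/2) = 0.0585·(11.9/0.0466)·(1250·11.1²/2) = 0.0585·255.4·7.701e+04 = 1.15e+06 Pa.
Head loss h_f = ΔP/(ρg) = 1.15e+06/(1250·9.81) = 93.8 m.

h_f ≈ 93.8 m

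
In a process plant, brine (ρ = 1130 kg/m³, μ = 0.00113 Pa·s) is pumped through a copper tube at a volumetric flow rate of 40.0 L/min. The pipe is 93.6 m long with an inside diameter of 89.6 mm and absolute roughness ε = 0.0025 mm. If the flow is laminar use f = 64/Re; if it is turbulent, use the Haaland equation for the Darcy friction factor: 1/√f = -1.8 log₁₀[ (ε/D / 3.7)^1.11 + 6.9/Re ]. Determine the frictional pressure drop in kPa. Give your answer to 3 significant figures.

Q = 40.0 L/min = 40.0/60000 = 0.0006667 m³/s.
Cross-sectional area A = πD²/4 = π(0.0896)²/4 = 0.006305 m²; mean velocity V = Q/A = 0.0006667/0.006305 = 0.1057 m/s.
Reynolds number Re = ρVD/μ = 1130 · 0.1057 · 0.0896 / 0.00113 = 9474.
Re > 4000 → turbulent. Relative roughness ε/D = 2.5e-06/0.0896 = 2.79e-05. Haaland: 1/√f = -1.8 log₁₀[(2.79e-05/3.7)^1.11 + 6.9/9474] = -1.8 log₁₀[2.06e-06 + 0.000728] = 5.646, so f = 0.03137.
Darcy-Weisbach: ΔP = f(L/D)(ρV²/2) = 0.03137·(93.6/0.0896)·(1130·0.1057²/2) = 0.03137·1045·6.316 = 207 Pa.
ΔP = 207 Pa = 0.207 kPa.

ΔP ≈ 0.207 kPa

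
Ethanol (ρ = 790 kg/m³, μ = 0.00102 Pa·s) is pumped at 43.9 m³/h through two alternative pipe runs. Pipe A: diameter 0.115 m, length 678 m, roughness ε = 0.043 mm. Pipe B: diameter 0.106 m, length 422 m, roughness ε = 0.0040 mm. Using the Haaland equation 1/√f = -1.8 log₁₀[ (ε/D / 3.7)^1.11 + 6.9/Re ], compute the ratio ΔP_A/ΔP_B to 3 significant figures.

Pipe A: V = Q/A = 0.01219/0.01039 = 1.174 m/s; Re = 1.046e+05; ε/D = 0.000374; Haaland → f = 0.0194; ΔP_A = f(L/D)(ρV²/2) = 6.228e+04 Pa.
Pipe B: V = Q/A = 0.01219/0.008825 = 1.382 m/s; Re = 1.134e+05; ε/D = 3.77e-05; Haaland → f = 0.01753; ΔP_B = f(L/D)(ρV²/2) = 5.264e+04 Pa.
ΔP_A/ΔP_B = 6.228e+04/5.264e+04 = 1.18.

ΔP_A/ΔP_B ≈ 1.18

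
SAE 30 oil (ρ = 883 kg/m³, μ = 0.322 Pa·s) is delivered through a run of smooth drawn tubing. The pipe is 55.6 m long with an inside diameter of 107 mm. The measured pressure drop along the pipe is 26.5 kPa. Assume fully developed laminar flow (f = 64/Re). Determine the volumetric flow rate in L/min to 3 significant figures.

Q ≈ 286 L/min

For laminar flow, f = 64/Re with Re = ρVD/μ, so Darcy-Weisbach reduces to ΔP = 32μLV/D². Solving for V: V = ΔP·D²/(32μL) = 2.65e+04·(0.107)²/(32·0.322·55.6) = 0.5296 m/s.
Check: Re = ρVD/μ = 883·0.5296·0.107/0.322 = 155.4 < 2300, so the laminar assumption holds.
Q = V·A = 0.5296·(π/4·0.107²) = 0.004762 m³/s = 286 L/min.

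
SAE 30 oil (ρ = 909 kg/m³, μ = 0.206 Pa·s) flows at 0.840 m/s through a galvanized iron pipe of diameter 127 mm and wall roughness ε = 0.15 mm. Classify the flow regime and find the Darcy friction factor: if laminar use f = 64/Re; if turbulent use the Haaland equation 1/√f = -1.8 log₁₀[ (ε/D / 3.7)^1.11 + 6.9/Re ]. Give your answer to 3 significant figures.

Re = ρVD/μ = 909·0.84·0.127/0.206 = 470.7.
Re < 2300 → laminar, so f = 64/Re = 0.136 (roughness is irrelevant in laminar flow).

f ≈ 0.136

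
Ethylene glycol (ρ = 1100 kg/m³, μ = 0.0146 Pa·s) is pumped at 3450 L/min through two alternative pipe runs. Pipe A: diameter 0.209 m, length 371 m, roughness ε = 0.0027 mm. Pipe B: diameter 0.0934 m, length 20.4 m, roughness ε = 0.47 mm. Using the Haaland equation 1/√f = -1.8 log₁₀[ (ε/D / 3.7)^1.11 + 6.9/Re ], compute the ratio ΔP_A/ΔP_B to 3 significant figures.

ΔP_A/ΔP_B ≈ 0.245

Pipe A: V = Q/A = 0.0575/0.03431 = 1.676 m/s; Re = 2.639e+04; ε/D = 1.29e-05; Haaland → f = 0.02407; ΔP_A = f(L/D)(ρV²/2) = 6.6e+04 Pa.
Pipe B: V = Q/A = 0.0575/0.006851 = 8.392 m/s; Re = 5.906e+04; ε/D = 0.00503; Haaland → f = 0.03189; ΔP_B = f(L/D)(ρV²/2) = 2.699e+05 Pa.
ΔP_A/ΔP_B = 6.6e+04/2.699e+05 = 0.245.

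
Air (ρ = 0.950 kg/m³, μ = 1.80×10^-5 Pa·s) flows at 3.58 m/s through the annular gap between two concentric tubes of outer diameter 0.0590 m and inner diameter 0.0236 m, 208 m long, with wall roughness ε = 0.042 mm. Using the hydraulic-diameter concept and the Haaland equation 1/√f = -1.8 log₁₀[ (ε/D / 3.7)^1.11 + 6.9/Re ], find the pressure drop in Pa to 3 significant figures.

Hydraulic diameter D_h = 4A/P = D_o - D_i = 0.059 - 0.0236 = 0.0354 m.
Re = ρVD_h/μ = 0.95·3.58·0.0354/1.8e-05 = 6689.
ε/D_h = 4.2e-05/0.0354 = 0.00119; Haaland gives 1/√f = -1.8 log₁₀[0.000132+0.00103] = 5.281, so f = 0.03585.
ΔP = f(L/D_h)(ρV²/2) = 0.03585·208/0.0354·6.088 = 1282 Pa.

ΔP ≈ 1280 Pa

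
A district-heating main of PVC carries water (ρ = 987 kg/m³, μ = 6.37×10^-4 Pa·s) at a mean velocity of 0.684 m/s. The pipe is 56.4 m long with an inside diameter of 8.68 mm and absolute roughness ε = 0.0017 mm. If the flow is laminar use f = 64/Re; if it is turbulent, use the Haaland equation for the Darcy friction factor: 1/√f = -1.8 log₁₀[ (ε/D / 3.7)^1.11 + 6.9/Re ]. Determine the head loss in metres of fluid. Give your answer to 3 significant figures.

h_f ≈ 4.93 m

Reynolds number Re = ρVD/μ = 987 · 0.684 · 0.00868 / 0.000637 = 9199.
Re > 4000 → turbulent. Relative roughness ε/D = 1.7e-06/0.00868 = 0.000196. Haaland: 1/√f = -1.8 log₁₀[(0.000196/3.7)^1.11 + 6.9/9199] = -1.8 log₁₀[1.79e-05 + 0.00075] = 5.606, so f = 0.03182.
Darcy-Weisbach: ΔP = f(L/D)(ρV²/2) = 0.03182·(56.4/0.00868)·(987·0.684²/2) = 0.03182·6498·230.9 = 4.773e+04 Pa.
Head loss h_f = ΔP/(ρg) = 4.773e+04/(987·9.81) = 4.93 m.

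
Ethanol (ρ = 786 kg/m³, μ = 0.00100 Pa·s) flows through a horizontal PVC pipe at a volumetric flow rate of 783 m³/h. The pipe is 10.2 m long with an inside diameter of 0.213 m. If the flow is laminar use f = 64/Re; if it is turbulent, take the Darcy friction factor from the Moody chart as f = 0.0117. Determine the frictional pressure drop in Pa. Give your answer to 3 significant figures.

Q = 783 m³/h = 783/3600 = 0.2175 m³/s.
Cross-sectional area A = πD²/4 = π(0.213)²/4 = 0.03563 m²; mean velocity V = Q/A = 0.2175/0.03563 = 6.104 m/s.
Reynolds number Re = ρVD/μ = 786 · 6.104 · 0.213 / 0.001 = 1.022e+06.
Re > 4000 → turbulent; use the Moody-chart value f = 0.0117.
Darcy-Weisbach: ΔP = f(L/D)(ρV²/2) = 0.0117·(10.2/0.213)·(786·6.104²/2) = 0.0117·47.89·1.464e+04 = 8204 Pa.

ΔP ≈ 8200 Pa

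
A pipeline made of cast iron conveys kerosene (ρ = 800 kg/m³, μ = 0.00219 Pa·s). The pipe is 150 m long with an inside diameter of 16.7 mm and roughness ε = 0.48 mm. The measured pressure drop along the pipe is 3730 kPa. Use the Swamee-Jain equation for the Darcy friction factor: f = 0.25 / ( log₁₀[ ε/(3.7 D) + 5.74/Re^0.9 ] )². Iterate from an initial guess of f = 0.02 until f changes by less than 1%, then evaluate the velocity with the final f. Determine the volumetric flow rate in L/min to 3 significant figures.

Rearranging Darcy-Weisbach: V = √(2·ΔP·D/(f·L·ρ)). With ε/D = 0.00048/0.0167 = 0.0287, iterate starting from f = 0.02:
  f = 0.02 → V = √(2·3.73e+06·0.0167/(0.02·150·800)) = 7.205 m/s; Re = ρVD/μ = 4.395e+04; f → 0.05729
  f = 0.05729 → V = 4.257 m/s; Re = 2.597e+04; f → 0.05796
  f = 0.05796 → V = 4.232 m/s; Re = 2.582e+04; f → 0.05797
Converged (Δf/f < 1%). With the final f = 0.05797: V = √(2·3.73e+06·0.0167/(0.05797·150·800)) = 4.232 m/s.
Q = V·A = 4.232·(π/4·0.0167²) = 0.0009269 m³/s = 55.6 L/min.

Q ≈ 55.6 L/min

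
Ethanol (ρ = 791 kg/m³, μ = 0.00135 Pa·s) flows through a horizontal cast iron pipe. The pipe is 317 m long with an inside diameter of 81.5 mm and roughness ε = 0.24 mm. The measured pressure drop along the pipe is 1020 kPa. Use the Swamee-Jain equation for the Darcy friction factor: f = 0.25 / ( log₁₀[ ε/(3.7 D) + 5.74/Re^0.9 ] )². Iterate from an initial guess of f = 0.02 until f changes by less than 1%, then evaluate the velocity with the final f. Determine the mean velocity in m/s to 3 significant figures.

Rearranging Darcy-Weisbach: V = √(2·ΔP·D/(f·L·ρ)). With ε/D = 0.00024/0.0815 = 0.00294, iterate starting from f = 0.02:
  f = 0.02 → V = √(2·1.02e+06·0.0815/(0.02·317·791)) = 5.758 m/s; Re = ρVD/μ = 2.75e+05; f → 0.02668
  f = 0.02668 → V = 4.985 m/s; Re = 2.381e+05; f → 0.02677
Converged (Δf/f < 1%). With the final f = 0.02677: V = √(2·1.02e+06·0.0815/(0.02677·317·791)) = 4.977 m/s.

V ≈ 4.98 m/s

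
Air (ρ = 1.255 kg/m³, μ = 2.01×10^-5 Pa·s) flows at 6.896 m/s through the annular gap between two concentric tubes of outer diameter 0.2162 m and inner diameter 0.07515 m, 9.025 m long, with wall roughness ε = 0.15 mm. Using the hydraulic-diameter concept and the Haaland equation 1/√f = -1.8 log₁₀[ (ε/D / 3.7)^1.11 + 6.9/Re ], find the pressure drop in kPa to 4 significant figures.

Hydraulic diameter D_h = 4A/P = D_o - D_i = 0.2162 - 0.07515 = 0.1411 m.
Re = ρVD_h/μ = 1.255·6.896·0.1411/2.01e-05 = 6.073e+04.
ε/D_h = 0.00015/0.1411 = 0.00106; Haaland gives 1/√f = -1.8 log₁₀[0.000117+0.000114] = 6.546, so f = 0.02334.
ΔP = f(L/D_h)(ρV²/2) = 0.02334·9.025/0.1411·29.84 = 44.56 Pa.
ΔP = 0.04456 kPa.

ΔP ≈ 0.04456 kPa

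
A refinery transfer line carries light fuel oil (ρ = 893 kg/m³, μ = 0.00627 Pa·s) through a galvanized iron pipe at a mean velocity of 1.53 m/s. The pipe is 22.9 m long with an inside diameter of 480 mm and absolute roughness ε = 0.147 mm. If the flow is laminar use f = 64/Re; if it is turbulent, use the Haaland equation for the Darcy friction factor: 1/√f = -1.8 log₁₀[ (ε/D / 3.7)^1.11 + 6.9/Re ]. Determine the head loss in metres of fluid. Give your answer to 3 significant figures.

Reynolds number Re = ρVD/μ = 893 · 1.53 · 0.48 / 0.00627 = 1.046e+05.
Re > 4000 → turbulent. Relative roughness ε/D = 0.000147/0.48 = 0.000306. Haaland: 1/√f = -1.8 log₁₀[(0.000306/3.7)^1.11 + 6.9/1.046e+05] = -1.8 log₁₀[2.94e-05 + 6.6e-05] = 7.237, so f = 0.01909.
Darcy-Weisbach: ΔP = f(L/D)(ρV²/2) = 0.01909·(22.9/0.48)·(893·1.53²/2) = 0.01909·47.71·1045 = 952.1 Pa.
Head loss h_f = ΔP/(ρg) = 952.1/(893·9.81) = 0.109 m.

h_f ≈ 0.109 m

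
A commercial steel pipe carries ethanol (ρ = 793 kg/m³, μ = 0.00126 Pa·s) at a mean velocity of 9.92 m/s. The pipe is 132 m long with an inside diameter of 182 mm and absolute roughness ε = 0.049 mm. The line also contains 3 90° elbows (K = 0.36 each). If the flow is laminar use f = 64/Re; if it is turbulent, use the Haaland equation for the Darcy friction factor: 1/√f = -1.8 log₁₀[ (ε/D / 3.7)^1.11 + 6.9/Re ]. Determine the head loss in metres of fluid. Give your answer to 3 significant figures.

Reynolds number Re = ρVD/μ = 793 · 9.92 · 0.182 / 0.00126 = 1.136e+06.
Re > 4000 → turbulent. Relative roughness ε/D = 4.9e-05/0.182 = 0.000269. Haaland: 1/√f = -1.8 log₁₀[(0.000269/3.7)^1.11 + 6.9/1.136e+06] = -1.8 log₁₀[2.55e-05 + 6.07e-06] = 8.101, so f = 0.01524.
Total minor-loss coefficient ΣK = 3·0.36 = 1.08.
ΔP = [f·L/D + ΣK]·(ρV²/2) = [0.01524·132/0.182 + 1.08]·(793·9.92²/2) = [11.05 + 1.08]·3.902e+04 = 4.734e+05 Pa.
Head loss h_f = ΔP/(ρg) = 4.734e+05/(793·9.81) = 60.8 m.

h_f ≈ 60.8 m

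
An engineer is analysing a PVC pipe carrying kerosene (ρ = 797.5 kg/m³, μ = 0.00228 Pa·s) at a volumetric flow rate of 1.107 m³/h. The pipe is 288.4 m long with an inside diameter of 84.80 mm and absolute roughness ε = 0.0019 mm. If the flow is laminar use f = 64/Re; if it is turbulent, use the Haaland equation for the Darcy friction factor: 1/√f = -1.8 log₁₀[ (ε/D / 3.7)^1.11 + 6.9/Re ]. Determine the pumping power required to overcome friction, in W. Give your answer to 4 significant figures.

Q = 1.107 m³/h = 1.107/3600 = 0.0003075 m³/s.
Cross-sectional area A = πD²/4 = π(0.0848)²/4 = 0.005648 m²; mean velocity V = Q/A = 0.0003075/0.005648 = 0.05445 m/s.
Reynolds number Re = ρVD/μ = 797.5 · 0.05445 · 0.0848 / 0.00228 = 1615.
Re < 2300 → laminar flow, so f = 64/Re = 64/1615 = 0.03963 (the turbulent correlation is not needed).
Darcy-Weisbach: ΔP = f(L/D)(ρV²/2) = 0.03963·(288.4/0.0848)·(797.5·0.05445²/2) = 0.03963·3401·1.182 = 159.3 Pa.
Pumping power P = QΔP = 0.0003075·159.3 = 0.048989 W = 0.04899 W.

P ≈ 0.04899 W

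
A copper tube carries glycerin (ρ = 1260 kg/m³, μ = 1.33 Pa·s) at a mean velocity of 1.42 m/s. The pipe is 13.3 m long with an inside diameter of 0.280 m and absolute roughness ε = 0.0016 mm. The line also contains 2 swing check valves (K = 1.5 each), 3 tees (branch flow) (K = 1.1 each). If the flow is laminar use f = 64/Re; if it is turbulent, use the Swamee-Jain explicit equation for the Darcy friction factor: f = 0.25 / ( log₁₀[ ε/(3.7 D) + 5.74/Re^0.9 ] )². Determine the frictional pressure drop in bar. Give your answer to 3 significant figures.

ΔP ≈ 0.183 bar

Reynolds number Re = ρVD/μ = 1260 · 1.42 · 0.28 / 1.33 = 376.7.
Re < 2300 → laminar flow, so f = 64/Re = 64/376.7 = 0.1699 (the turbulent correlation is not needed).
Total minor-loss coefficient ΣK = 2·1.5 + 3·1.1 = 6.3.
ΔP = [f·L/D + ΣK]·(ρV²/2) = [0.1699·13.3/0.28 + 6.3]·(1260·1.42²/2) = [8.071 + 6.3]·1270 = 1.826e+04 Pa.
ΔP = 1.826e+04 Pa = 0.183 bar.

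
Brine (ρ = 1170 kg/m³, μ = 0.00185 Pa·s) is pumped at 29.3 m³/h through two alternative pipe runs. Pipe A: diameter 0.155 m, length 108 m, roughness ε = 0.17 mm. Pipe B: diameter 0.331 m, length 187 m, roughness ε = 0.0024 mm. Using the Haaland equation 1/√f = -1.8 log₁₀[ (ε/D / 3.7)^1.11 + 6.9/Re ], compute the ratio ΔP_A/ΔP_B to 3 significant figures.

Pipe A: V = Q/A = 0.008139/0.01887 = 0.4313 m/s; Re = 4.228e+04; ε/D = 0.0011; Haaland → f = 0.02455; ΔP_A = f(L/D)(ρV²/2) = 1861 Pa.
Pipe B: V = Q/A = 0.008139/0.08605 = 0.09458 m/s; Re = 1.98e+04; ε/D = 7.25e-06; Haaland → f = 0.02582; ΔP_B = f(L/D)(ρV²/2) = 76.35 Pa.
ΔP_A/ΔP_B = 1861/76.35 = 24.4.

ΔP_A/ΔP_B ≈ 24.4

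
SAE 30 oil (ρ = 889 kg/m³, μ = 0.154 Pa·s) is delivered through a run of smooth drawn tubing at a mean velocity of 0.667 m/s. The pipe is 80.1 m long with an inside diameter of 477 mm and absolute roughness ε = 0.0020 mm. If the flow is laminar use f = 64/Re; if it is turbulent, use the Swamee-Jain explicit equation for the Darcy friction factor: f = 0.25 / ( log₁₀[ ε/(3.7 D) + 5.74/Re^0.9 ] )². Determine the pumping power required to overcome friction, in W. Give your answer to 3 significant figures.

Reynolds number Re = ρVD/μ = 889 · 0.667 · 0.477 / 0.154 = 1837.
Re < 2300 → laminar flow, so f = 64/Re = 64/1837 = 0.03485 (the turbulent correlation is not needed).
Darcy-Weisbach: ΔP = f(L/D)(ρV²/2) = 0.03485·(80.1/0.477)·(889·0.667²/2) = 0.03485·167.9·197.8 = 1157 Pa.
Q = V·A = 0.667·0.1787 = 0.1192 m³/s.
Pumping power P = QΔP = 0.1192·1157 = 137.9 W = 138 W.

P ≈ 138 W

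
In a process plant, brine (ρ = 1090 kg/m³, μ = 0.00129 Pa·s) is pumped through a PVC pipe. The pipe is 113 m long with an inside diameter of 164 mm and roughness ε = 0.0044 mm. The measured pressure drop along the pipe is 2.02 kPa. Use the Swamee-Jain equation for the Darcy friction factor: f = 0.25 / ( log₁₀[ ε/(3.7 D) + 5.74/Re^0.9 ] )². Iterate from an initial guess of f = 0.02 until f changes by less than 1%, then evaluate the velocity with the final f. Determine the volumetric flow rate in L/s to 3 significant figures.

Rearranging Darcy-Weisbach: V = √(2·ΔP·D/(f·L·ρ)). With ε/D = 4.4e-06/0.164 = 2.68e-05, iterate starting from f = 0.02:
  f = 0.02 → V = √(2·2020·0.164/(0.02·113·1090)) = 0.5186 m/s; Re = ρVD/μ = 7.187e+04; f → 0.0193
  f = 0.0193 → V = 0.528 m/s; Re = 7.316e+04; f → 0.01923
Converged (Δf/f < 1%). With the final f = 0.01923: V = √(2·2020·0.164/(0.01923·113·1090)) = 0.529 m/s.
Q = V·A = 0.529·(π/4·0.164²) = 0.01117 m³/s = 11.2 L/s.

Q ≈ 11.2 L/s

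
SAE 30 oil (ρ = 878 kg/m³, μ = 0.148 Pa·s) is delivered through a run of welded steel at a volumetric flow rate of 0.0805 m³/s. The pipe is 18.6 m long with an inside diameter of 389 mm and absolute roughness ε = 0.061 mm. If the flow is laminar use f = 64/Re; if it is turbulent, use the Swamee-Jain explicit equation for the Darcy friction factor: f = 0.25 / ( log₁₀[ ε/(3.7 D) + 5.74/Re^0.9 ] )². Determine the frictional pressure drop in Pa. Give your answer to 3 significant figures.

Cross-sectional area A = πD²/4 = π(0.389)²/4 = 0.1188 m²; mean velocity V = Q/A = 0.0805/0.1188 = 0.6773 m/s.
Reynolds number Re = ρVD/μ = 878 · 0.6773 · 0.389 / 0.148 = 1563.
Re < 2300 → laminar flow, so f = 64/Re = 64/1563 = 0.04094 (the turbulent correlation is not needed).
Darcy-Weisbach: ΔP = f(L/D)(ρV²/2) = 0.04094·(18.6/0.389)·(878·0.6773²/2) = 0.04094·47.81·201.4 = 394.3 Pa.

ΔP ≈ 394 Pa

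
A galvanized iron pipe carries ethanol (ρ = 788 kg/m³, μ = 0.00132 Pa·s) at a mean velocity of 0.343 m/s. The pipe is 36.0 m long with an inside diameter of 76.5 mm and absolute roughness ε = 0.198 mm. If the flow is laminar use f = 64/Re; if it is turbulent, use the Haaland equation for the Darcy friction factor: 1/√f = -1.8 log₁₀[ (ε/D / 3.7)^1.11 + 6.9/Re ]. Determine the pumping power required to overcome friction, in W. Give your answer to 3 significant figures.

P ≈ 1.09 W

Reynolds number Re = ρVD/μ = 788 · 0.343 · 0.0765 / 0.00132 = 1.566e+04.
Re > 4000 → turbulent. Relative roughness ε/D = 0.000198/0.0765 = 0.00259. Haaland: 1/√f = -1.8 log₁₀[(0.00259/3.7)^1.11 + 6.9/1.566e+04] = -1.8 log₁₀[0.000315 + 0.00044] = 5.62, so f = 0.03167.
Darcy-Weisbach: ΔP = f(L/D)(ρV²/2) = 0.03167·(36/0.0765)·(788·0.343²/2) = 0.03167·470.6·46.35 = 690.7 Pa.
Q = V·A = 0.343·0.004596 = 0.001577 m³/s.
Pumping power P = QΔP = 0.001577·690.7 = 1.089 W = 1.09 W.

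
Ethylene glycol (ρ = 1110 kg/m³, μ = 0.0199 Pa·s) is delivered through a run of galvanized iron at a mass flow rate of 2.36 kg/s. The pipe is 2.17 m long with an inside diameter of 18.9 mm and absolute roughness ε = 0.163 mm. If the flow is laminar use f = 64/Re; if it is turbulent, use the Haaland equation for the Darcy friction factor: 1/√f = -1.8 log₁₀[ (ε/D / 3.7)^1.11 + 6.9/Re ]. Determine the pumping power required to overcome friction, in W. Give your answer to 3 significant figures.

P ≈ 333 W

A = πD²/4 = π(0.0189)²/4 = 0.0002806 m²; mean velocity V = ṁ/(ρA) = 2.36/(1110 · 0.0002806) = 7.578 m/s.
Reynolds number Re = ρVD/μ = 1110 · 7.578 · 0.0189 / 0.0199 = 7989.
Re > 4000 → turbulent. Relative roughness ε/D = 0.000163/0.0189 = 0.00862. Haaland: 1/√f = -1.8 log₁₀[(0.00862/3.7)^1.11 + 6.9/7989] = -1.8 log₁₀[0.0012 + 0.000864] = 4.835, so f = 0.04278.
Darcy-Weisbach: ΔP = f(L/D)(ρV²/2) = 0.04278·(2.17/0.0189)·(1110·7.578²/2) = 0.04278·114.8·3.187e+04 = 1.566e+05 Pa.
Q = ṁ/ρ = 2.36/1110 = 0.002126 m³/s.
Pumping power P = QΔP = 0.002126·1.566e+05 = 332.9 W = 333 W.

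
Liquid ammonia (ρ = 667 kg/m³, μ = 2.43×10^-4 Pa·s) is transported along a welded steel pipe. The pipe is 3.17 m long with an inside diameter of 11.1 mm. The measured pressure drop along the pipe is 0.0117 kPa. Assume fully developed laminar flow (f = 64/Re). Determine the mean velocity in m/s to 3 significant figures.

V ≈ 0.0585 m/s

For laminar flow, f = 64/Re with Re = ρVD/μ, so Darcy-Weisbach reduces to ΔP = 32μLV/D². Solving for V: V = ΔP·D²/(32μL) = 11.7·(0.0111)²/(32·0.000243·3.17) = 0.05848 m/s.
Check: Re = ρVD/μ = 667·0.05848·0.0111/0.000243 = 1782 < 2300, so the laminar assumption holds.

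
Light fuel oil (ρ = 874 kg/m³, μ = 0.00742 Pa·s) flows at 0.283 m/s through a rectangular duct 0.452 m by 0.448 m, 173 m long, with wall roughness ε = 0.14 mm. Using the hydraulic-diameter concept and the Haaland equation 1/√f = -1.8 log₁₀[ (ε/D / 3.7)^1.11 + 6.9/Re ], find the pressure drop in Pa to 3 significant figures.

ΔP ≈ 379 Pa

Hydraulic diameter D_h = 4A/P = 4·(0.452·0.448)/(2·(0.452+0.448)) = 0.81/1.8 = 0.45 m.
Re = ρVD_h/μ = 874·0.283·0.45/0.00742 = 1.5e+04.
ε/D_h = 0.00014/0.45 = 0.000311; Haaland gives 1/√f = -1.8 log₁₀[3e-05+0.00046] = 5.958, so f = 0.02817.
ΔP = f(L/D_h)(ρV²/2) = 0.02817·173/0.45·35 = 379.1 Pa.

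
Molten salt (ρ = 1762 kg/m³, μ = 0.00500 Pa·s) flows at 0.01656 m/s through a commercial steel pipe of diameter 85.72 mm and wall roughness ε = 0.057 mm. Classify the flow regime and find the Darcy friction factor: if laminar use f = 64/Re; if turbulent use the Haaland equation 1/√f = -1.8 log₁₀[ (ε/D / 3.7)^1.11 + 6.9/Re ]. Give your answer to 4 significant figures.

Re = ρVD/μ = 1762·0.01656·0.08572/0.005 = 500.2.
Re < 2300 → laminar, so f = 64/Re = 0.1279 (roughness is irrelevant in laminar flow).

f ≈ 0.1279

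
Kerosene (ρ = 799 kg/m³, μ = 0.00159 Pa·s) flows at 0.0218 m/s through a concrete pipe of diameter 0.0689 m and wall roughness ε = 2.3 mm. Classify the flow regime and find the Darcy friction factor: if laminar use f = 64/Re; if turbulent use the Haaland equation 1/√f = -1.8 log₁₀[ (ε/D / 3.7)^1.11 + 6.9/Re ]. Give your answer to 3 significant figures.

Re = ρVD/μ = 799·0.0218·0.0689/0.00159 = 754.8.
Re < 2300 → laminar, so f = 64/Re = 0.08479 (roughness is irrelevant in laminar flow).

f ≈ 0.0848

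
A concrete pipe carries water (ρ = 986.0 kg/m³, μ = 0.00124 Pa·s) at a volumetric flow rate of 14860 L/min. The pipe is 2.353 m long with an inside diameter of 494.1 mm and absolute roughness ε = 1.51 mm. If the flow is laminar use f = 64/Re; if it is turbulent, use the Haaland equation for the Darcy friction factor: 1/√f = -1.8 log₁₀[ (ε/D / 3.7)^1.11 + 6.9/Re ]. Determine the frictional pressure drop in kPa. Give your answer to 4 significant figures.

Q = 14860 L/min = 14860/60000 = 0.2477 m³/s.
Cross-sectional area A = πD²/4 = π(0.4941)²/4 = 0.1917 m²; mean velocity V = Q/A = 0.2477/0.1917 = 1.292 m/s.
Reynolds number Re = ρVD/μ = 986 · 1.292 · 0.4941 / 0.00124 = 5.075e+05.
Re > 4000 → turbulent. Relative roughness ε/D = 0.00151/0.4941 = 0.00306. Haaland: 1/√f = -1.8 log₁₀[(0.00306/3.7)^1.11 + 6.9/5.075e+05] = -1.8 log₁₀[0.000378 + 1.36e-05] = 6.132, so f = 0.02659.
Darcy-Weisbach: ΔP = f(L/D)(ρV²/2) = 0.02659·(2.353/0.4941)·(986·1.292²/2) = 0.02659·4.762·822.5 = 104.2 Pa.
ΔP = 104.2 Pa = 0.1042 kPa.

ΔP ≈ 0.1042 kPa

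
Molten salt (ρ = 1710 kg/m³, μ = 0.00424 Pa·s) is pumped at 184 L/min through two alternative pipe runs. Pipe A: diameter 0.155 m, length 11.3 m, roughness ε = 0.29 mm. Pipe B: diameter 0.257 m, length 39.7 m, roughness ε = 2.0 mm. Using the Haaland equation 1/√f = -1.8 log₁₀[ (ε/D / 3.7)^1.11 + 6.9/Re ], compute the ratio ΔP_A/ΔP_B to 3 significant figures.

ΔP_A/ΔP_B ≈ 2.72

Pipe A: V = Q/A = 0.003067/0.01887 = 0.1625 m/s; Re = 1.016e+04; ε/D = 0.00187; Haaland → f = 0.03326; ΔP_A = f(L/D)(ρV²/2) = 54.75 Pa.
Pipe B: V = Q/A = 0.003067/0.05187 = 0.05912 m/s; Re = 6127; ε/D = 0.00778; Haaland → f = 0.04366; ΔP_B = f(L/D)(ρV²/2) = 20.15 Pa.
ΔP_A/ΔP_B = 54.75/20.15 = 2.72.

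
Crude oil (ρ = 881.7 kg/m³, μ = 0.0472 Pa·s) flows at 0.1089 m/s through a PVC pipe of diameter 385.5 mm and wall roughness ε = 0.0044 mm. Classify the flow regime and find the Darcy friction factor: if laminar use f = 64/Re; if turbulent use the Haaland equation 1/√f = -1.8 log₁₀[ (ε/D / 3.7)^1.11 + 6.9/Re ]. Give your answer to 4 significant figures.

Re = ρVD/μ = 881.7·0.1089·0.3855/0.0472 = 784.2.
Re < 2300 → laminar, so f = 64/Re = 0.08161 (roughness is irrelevant in laminar flow).

f ≈ 0.08161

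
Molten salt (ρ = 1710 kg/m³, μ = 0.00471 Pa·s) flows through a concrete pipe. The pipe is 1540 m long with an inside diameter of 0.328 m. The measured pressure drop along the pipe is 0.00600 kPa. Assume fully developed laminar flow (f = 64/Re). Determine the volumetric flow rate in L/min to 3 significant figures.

Q ≈ 14.1 L/min

For laminar flow, f = 64/Re with Re = ρVD/μ, so Darcy-Weisbach reduces to ΔP = 32μLV/D². Solving for V: V = ΔP·D²/(32μL) = 6·(0.328)²/(32·0.00471·1540) = 0.002781 m/s.
Check: Re = ρVD/μ = 1710·0.002781·0.328/0.00471 = 331.2 < 2300, so the laminar assumption holds.
Q = V·A = 0.002781·(π/4·0.328²) = 0.000235 m³/s = 14.1 L/min.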